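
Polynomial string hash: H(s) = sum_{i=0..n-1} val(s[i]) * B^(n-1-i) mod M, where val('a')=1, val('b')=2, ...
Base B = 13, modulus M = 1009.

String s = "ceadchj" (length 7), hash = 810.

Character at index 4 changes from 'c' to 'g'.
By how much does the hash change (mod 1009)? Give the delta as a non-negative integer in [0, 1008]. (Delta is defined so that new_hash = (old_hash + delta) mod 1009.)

Answer: 676

Derivation:
Delta formula: (val(new) - val(old)) * B^(n-1-k) mod M
  val('g') - val('c') = 7 - 3 = 4
  B^(n-1-k) = 13^2 mod 1009 = 169
  Delta = 4 * 169 mod 1009 = 676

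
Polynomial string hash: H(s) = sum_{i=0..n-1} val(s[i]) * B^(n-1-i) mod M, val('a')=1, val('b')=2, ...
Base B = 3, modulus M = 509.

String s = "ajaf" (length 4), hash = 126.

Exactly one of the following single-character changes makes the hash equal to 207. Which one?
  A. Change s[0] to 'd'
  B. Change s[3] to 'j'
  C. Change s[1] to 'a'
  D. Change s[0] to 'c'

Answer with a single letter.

Option A: s[0]='a'->'d', delta=(4-1)*3^3 mod 509 = 81, hash=126+81 mod 509 = 207 <-- target
Option B: s[3]='f'->'j', delta=(10-6)*3^0 mod 509 = 4, hash=126+4 mod 509 = 130
Option C: s[1]='j'->'a', delta=(1-10)*3^2 mod 509 = 428, hash=126+428 mod 509 = 45
Option D: s[0]='a'->'c', delta=(3-1)*3^3 mod 509 = 54, hash=126+54 mod 509 = 180

Answer: A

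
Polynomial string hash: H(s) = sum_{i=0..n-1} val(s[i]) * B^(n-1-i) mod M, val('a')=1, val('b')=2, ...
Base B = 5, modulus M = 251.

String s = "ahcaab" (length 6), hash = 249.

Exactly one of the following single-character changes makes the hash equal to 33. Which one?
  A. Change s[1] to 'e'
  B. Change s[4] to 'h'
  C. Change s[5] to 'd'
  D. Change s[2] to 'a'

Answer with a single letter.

Option A: s[1]='h'->'e', delta=(5-8)*5^4 mod 251 = 133, hash=249+133 mod 251 = 131
Option B: s[4]='a'->'h', delta=(8-1)*5^1 mod 251 = 35, hash=249+35 mod 251 = 33 <-- target
Option C: s[5]='b'->'d', delta=(4-2)*5^0 mod 251 = 2, hash=249+2 mod 251 = 0
Option D: s[2]='c'->'a', delta=(1-3)*5^3 mod 251 = 1, hash=249+1 mod 251 = 250

Answer: B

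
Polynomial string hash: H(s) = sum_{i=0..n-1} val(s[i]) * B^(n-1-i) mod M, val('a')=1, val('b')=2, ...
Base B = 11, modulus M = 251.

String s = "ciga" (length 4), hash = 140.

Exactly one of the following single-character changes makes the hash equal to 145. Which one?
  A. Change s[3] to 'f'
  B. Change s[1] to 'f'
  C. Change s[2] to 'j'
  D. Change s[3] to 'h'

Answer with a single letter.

Option A: s[3]='a'->'f', delta=(6-1)*11^0 mod 251 = 5, hash=140+5 mod 251 = 145 <-- target
Option B: s[1]='i'->'f', delta=(6-9)*11^2 mod 251 = 139, hash=140+139 mod 251 = 28
Option C: s[2]='g'->'j', delta=(10-7)*11^1 mod 251 = 33, hash=140+33 mod 251 = 173
Option D: s[3]='a'->'h', delta=(8-1)*11^0 mod 251 = 7, hash=140+7 mod 251 = 147

Answer: A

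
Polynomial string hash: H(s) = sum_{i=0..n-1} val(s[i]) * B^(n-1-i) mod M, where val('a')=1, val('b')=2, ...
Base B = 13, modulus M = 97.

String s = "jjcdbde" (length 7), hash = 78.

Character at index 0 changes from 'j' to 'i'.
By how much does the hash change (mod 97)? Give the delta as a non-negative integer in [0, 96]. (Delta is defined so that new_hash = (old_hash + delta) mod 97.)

Delta formula: (val(new) - val(old)) * B^(n-1-k) mod M
  val('i') - val('j') = 9 - 10 = -1
  B^(n-1-k) = 13^6 mod 97 = 89
  Delta = -1 * 89 mod 97 = 8

Answer: 8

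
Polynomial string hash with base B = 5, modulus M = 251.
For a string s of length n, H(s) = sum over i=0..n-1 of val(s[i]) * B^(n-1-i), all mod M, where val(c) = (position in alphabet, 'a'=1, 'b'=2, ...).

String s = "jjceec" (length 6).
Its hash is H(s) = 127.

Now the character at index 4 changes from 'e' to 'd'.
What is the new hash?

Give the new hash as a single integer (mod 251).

Answer: 122

Derivation:
val('e') = 5, val('d') = 4
Position k = 4, exponent = n-1-k = 1
B^1 mod M = 5^1 mod 251 = 5
Delta = (4 - 5) * 5 mod 251 = 246
New hash = (127 + 246) mod 251 = 122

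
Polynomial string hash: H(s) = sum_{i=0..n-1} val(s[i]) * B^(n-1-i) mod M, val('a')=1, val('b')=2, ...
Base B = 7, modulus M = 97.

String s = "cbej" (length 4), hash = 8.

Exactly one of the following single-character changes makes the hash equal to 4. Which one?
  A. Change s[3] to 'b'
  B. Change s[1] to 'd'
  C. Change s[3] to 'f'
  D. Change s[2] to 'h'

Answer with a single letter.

Option A: s[3]='j'->'b', delta=(2-10)*7^0 mod 97 = 89, hash=8+89 mod 97 = 0
Option B: s[1]='b'->'d', delta=(4-2)*7^2 mod 97 = 1, hash=8+1 mod 97 = 9
Option C: s[3]='j'->'f', delta=(6-10)*7^0 mod 97 = 93, hash=8+93 mod 97 = 4 <-- target
Option D: s[2]='e'->'h', delta=(8-5)*7^1 mod 97 = 21, hash=8+21 mod 97 = 29

Answer: C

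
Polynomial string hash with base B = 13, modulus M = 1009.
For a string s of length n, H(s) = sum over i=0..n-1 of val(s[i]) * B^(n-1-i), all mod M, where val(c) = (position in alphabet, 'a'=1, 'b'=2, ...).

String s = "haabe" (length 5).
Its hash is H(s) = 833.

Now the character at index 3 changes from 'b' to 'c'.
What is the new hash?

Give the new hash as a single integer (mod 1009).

Answer: 846

Derivation:
val('b') = 2, val('c') = 3
Position k = 3, exponent = n-1-k = 1
B^1 mod M = 13^1 mod 1009 = 13
Delta = (3 - 2) * 13 mod 1009 = 13
New hash = (833 + 13) mod 1009 = 846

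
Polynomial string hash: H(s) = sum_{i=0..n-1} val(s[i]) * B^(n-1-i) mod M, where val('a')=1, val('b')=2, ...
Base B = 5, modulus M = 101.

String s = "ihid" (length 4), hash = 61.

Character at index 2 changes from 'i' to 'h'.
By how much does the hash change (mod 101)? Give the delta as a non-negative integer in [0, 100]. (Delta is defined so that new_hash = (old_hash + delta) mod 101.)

Delta formula: (val(new) - val(old)) * B^(n-1-k) mod M
  val('h') - val('i') = 8 - 9 = -1
  B^(n-1-k) = 5^1 mod 101 = 5
  Delta = -1 * 5 mod 101 = 96

Answer: 96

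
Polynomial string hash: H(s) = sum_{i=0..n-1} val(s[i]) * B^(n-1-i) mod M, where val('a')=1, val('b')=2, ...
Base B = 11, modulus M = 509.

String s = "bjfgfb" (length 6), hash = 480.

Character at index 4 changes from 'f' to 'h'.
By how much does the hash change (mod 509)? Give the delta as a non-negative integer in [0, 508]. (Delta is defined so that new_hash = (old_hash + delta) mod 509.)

Delta formula: (val(new) - val(old)) * B^(n-1-k) mod M
  val('h') - val('f') = 8 - 6 = 2
  B^(n-1-k) = 11^1 mod 509 = 11
  Delta = 2 * 11 mod 509 = 22

Answer: 22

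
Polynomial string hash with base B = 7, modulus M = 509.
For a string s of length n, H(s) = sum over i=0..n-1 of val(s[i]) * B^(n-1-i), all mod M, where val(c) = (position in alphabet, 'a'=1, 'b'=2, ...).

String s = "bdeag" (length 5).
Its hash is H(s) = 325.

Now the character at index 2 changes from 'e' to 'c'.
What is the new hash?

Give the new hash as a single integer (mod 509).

val('e') = 5, val('c') = 3
Position k = 2, exponent = n-1-k = 2
B^2 mod M = 7^2 mod 509 = 49
Delta = (3 - 5) * 49 mod 509 = 411
New hash = (325 + 411) mod 509 = 227

Answer: 227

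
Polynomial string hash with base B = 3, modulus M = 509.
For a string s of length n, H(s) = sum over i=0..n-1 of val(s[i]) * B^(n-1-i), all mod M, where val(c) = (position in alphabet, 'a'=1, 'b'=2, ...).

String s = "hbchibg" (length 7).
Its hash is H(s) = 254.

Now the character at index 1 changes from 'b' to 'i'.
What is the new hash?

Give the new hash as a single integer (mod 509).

val('b') = 2, val('i') = 9
Position k = 1, exponent = n-1-k = 5
B^5 mod M = 3^5 mod 509 = 243
Delta = (9 - 2) * 243 mod 509 = 174
New hash = (254 + 174) mod 509 = 428

Answer: 428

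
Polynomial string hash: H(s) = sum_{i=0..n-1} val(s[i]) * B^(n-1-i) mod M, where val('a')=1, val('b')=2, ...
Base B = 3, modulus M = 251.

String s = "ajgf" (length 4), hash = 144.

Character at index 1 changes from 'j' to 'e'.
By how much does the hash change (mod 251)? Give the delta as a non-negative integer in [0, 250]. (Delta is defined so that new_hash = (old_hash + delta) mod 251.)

Delta formula: (val(new) - val(old)) * B^(n-1-k) mod M
  val('e') - val('j') = 5 - 10 = -5
  B^(n-1-k) = 3^2 mod 251 = 9
  Delta = -5 * 9 mod 251 = 206

Answer: 206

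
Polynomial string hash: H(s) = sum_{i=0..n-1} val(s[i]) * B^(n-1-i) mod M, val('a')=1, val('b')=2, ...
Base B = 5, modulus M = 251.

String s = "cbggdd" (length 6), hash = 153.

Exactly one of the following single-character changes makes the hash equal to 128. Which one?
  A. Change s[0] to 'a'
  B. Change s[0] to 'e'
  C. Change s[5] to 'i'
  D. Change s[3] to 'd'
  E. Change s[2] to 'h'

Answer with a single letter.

Option A: s[0]='c'->'a', delta=(1-3)*5^5 mod 251 = 25, hash=153+25 mod 251 = 178
Option B: s[0]='c'->'e', delta=(5-3)*5^5 mod 251 = 226, hash=153+226 mod 251 = 128 <-- target
Option C: s[5]='d'->'i', delta=(9-4)*5^0 mod 251 = 5, hash=153+5 mod 251 = 158
Option D: s[3]='g'->'d', delta=(4-7)*5^2 mod 251 = 176, hash=153+176 mod 251 = 78
Option E: s[2]='g'->'h', delta=(8-7)*5^3 mod 251 = 125, hash=153+125 mod 251 = 27

Answer: B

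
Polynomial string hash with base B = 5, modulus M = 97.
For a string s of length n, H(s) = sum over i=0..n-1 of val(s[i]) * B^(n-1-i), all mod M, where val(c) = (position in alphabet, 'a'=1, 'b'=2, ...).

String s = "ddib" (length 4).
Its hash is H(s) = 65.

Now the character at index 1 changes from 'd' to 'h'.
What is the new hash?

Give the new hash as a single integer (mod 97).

Answer: 68

Derivation:
val('d') = 4, val('h') = 8
Position k = 1, exponent = n-1-k = 2
B^2 mod M = 5^2 mod 97 = 25
Delta = (8 - 4) * 25 mod 97 = 3
New hash = (65 + 3) mod 97 = 68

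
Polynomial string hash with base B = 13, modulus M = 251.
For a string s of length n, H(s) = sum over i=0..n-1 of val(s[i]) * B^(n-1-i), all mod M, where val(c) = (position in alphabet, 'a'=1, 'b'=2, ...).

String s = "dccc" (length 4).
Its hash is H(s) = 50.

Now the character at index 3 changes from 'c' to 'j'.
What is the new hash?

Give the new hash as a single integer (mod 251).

val('c') = 3, val('j') = 10
Position k = 3, exponent = n-1-k = 0
B^0 mod M = 13^0 mod 251 = 1
Delta = (10 - 3) * 1 mod 251 = 7
New hash = (50 + 7) mod 251 = 57

Answer: 57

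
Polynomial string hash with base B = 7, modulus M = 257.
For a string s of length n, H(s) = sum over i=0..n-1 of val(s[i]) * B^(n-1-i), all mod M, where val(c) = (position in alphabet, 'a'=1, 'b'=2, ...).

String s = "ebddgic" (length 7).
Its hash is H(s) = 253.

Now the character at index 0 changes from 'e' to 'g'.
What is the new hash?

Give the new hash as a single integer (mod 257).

val('e') = 5, val('g') = 7
Position k = 0, exponent = n-1-k = 6
B^6 mod M = 7^6 mod 257 = 200
Delta = (7 - 5) * 200 mod 257 = 143
New hash = (253 + 143) mod 257 = 139

Answer: 139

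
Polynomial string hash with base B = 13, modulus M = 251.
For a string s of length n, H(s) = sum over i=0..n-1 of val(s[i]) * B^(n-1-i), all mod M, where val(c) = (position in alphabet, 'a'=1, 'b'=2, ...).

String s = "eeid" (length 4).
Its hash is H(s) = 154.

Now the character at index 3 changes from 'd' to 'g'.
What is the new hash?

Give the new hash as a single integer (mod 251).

val('d') = 4, val('g') = 7
Position k = 3, exponent = n-1-k = 0
B^0 mod M = 13^0 mod 251 = 1
Delta = (7 - 4) * 1 mod 251 = 3
New hash = (154 + 3) mod 251 = 157

Answer: 157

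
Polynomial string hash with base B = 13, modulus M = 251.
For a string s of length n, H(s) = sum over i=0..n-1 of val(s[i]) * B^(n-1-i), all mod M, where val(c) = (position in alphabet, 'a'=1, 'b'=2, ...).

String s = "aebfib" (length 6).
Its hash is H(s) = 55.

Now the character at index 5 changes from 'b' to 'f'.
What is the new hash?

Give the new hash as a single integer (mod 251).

val('b') = 2, val('f') = 6
Position k = 5, exponent = n-1-k = 0
B^0 mod M = 13^0 mod 251 = 1
Delta = (6 - 2) * 1 mod 251 = 4
New hash = (55 + 4) mod 251 = 59

Answer: 59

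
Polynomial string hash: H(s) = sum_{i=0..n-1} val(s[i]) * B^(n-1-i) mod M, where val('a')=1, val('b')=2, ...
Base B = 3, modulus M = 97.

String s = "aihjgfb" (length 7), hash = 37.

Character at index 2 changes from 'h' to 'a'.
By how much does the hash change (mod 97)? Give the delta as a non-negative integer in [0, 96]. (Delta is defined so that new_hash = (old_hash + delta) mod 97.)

Delta formula: (val(new) - val(old)) * B^(n-1-k) mod M
  val('a') - val('h') = 1 - 8 = -7
  B^(n-1-k) = 3^4 mod 97 = 81
  Delta = -7 * 81 mod 97 = 15

Answer: 15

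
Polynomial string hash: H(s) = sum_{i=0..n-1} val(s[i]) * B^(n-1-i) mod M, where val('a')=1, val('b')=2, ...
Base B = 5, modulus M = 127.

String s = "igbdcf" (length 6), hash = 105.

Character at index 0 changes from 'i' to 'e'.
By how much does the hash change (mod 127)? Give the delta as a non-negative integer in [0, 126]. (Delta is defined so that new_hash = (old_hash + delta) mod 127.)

Delta formula: (val(new) - val(old)) * B^(n-1-k) mod M
  val('e') - val('i') = 5 - 9 = -4
  B^(n-1-k) = 5^5 mod 127 = 77
  Delta = -4 * 77 mod 127 = 73

Answer: 73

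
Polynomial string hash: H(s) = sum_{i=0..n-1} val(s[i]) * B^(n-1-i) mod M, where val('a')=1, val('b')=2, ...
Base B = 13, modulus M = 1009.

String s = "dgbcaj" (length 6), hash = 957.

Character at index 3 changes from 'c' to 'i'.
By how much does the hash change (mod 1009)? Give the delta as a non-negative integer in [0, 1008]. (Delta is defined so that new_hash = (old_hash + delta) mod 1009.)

Answer: 5

Derivation:
Delta formula: (val(new) - val(old)) * B^(n-1-k) mod M
  val('i') - val('c') = 9 - 3 = 6
  B^(n-1-k) = 13^2 mod 1009 = 169
  Delta = 6 * 169 mod 1009 = 5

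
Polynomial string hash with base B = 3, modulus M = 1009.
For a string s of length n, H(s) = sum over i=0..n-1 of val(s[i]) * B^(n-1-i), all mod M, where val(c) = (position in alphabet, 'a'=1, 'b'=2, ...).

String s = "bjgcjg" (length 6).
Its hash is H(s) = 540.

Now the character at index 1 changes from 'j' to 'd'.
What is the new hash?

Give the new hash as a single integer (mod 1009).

val('j') = 10, val('d') = 4
Position k = 1, exponent = n-1-k = 4
B^4 mod M = 3^4 mod 1009 = 81
Delta = (4 - 10) * 81 mod 1009 = 523
New hash = (540 + 523) mod 1009 = 54

Answer: 54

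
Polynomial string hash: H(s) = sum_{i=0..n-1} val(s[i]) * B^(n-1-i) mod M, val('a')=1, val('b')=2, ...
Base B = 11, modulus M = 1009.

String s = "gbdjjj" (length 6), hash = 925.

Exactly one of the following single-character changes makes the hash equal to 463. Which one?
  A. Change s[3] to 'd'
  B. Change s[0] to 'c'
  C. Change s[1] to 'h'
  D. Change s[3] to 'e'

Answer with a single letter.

Answer: B

Derivation:
Option A: s[3]='j'->'d', delta=(4-10)*11^2 mod 1009 = 283, hash=925+283 mod 1009 = 199
Option B: s[0]='g'->'c', delta=(3-7)*11^5 mod 1009 = 547, hash=925+547 mod 1009 = 463 <-- target
Option C: s[1]='b'->'h', delta=(8-2)*11^4 mod 1009 = 63, hash=925+63 mod 1009 = 988
Option D: s[3]='j'->'e', delta=(5-10)*11^2 mod 1009 = 404, hash=925+404 mod 1009 = 320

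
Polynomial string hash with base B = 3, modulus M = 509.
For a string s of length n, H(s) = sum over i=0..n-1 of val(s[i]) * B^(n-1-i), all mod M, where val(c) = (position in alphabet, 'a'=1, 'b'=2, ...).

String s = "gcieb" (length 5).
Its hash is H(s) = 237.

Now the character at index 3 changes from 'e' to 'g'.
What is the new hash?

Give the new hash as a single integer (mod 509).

val('e') = 5, val('g') = 7
Position k = 3, exponent = n-1-k = 1
B^1 mod M = 3^1 mod 509 = 3
Delta = (7 - 5) * 3 mod 509 = 6
New hash = (237 + 6) mod 509 = 243

Answer: 243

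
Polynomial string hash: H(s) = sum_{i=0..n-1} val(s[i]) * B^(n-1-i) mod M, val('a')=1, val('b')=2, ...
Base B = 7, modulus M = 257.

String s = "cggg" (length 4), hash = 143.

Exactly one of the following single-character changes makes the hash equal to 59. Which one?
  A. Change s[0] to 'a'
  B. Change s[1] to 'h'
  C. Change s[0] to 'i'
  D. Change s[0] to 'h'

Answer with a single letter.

Option A: s[0]='c'->'a', delta=(1-3)*7^3 mod 257 = 85, hash=143+85 mod 257 = 228
Option B: s[1]='g'->'h', delta=(8-7)*7^2 mod 257 = 49, hash=143+49 mod 257 = 192
Option C: s[0]='c'->'i', delta=(9-3)*7^3 mod 257 = 2, hash=143+2 mod 257 = 145
Option D: s[0]='c'->'h', delta=(8-3)*7^3 mod 257 = 173, hash=143+173 mod 257 = 59 <-- target

Answer: D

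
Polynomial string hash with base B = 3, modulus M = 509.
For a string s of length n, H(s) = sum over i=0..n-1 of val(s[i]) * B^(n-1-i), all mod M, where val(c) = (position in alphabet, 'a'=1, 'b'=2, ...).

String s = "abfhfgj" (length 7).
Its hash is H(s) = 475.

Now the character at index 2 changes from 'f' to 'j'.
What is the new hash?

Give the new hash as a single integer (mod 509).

val('f') = 6, val('j') = 10
Position k = 2, exponent = n-1-k = 4
B^4 mod M = 3^4 mod 509 = 81
Delta = (10 - 6) * 81 mod 509 = 324
New hash = (475 + 324) mod 509 = 290

Answer: 290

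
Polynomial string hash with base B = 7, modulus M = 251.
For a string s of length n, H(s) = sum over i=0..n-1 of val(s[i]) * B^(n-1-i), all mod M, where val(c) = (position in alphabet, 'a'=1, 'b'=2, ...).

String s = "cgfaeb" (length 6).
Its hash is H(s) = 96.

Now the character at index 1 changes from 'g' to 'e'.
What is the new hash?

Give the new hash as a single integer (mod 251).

val('g') = 7, val('e') = 5
Position k = 1, exponent = n-1-k = 4
B^4 mod M = 7^4 mod 251 = 142
Delta = (5 - 7) * 142 mod 251 = 218
New hash = (96 + 218) mod 251 = 63

Answer: 63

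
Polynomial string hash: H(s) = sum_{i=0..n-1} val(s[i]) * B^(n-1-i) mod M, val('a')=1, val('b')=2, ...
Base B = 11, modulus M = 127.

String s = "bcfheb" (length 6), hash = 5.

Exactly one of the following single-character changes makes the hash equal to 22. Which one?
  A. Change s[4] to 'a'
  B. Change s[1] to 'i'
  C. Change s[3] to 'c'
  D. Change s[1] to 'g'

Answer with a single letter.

Answer: D

Derivation:
Option A: s[4]='e'->'a', delta=(1-5)*11^1 mod 127 = 83, hash=5+83 mod 127 = 88
Option B: s[1]='c'->'i', delta=(9-3)*11^4 mod 127 = 89, hash=5+89 mod 127 = 94
Option C: s[3]='h'->'c', delta=(3-8)*11^2 mod 127 = 30, hash=5+30 mod 127 = 35
Option D: s[1]='c'->'g', delta=(7-3)*11^4 mod 127 = 17, hash=5+17 mod 127 = 22 <-- target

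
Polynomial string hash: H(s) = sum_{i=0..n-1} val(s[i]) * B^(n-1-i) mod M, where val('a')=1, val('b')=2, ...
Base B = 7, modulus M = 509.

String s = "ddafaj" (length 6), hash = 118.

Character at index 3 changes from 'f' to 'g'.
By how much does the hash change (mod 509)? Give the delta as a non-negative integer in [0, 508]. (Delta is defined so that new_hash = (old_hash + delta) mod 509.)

Answer: 49

Derivation:
Delta formula: (val(new) - val(old)) * B^(n-1-k) mod M
  val('g') - val('f') = 7 - 6 = 1
  B^(n-1-k) = 7^2 mod 509 = 49
  Delta = 1 * 49 mod 509 = 49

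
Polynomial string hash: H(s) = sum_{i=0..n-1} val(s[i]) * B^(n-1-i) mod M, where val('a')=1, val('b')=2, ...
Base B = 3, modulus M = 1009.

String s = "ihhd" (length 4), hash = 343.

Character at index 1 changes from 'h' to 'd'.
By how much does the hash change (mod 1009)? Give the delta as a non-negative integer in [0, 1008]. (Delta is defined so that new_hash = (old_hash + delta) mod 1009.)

Answer: 973

Derivation:
Delta formula: (val(new) - val(old)) * B^(n-1-k) mod M
  val('d') - val('h') = 4 - 8 = -4
  B^(n-1-k) = 3^2 mod 1009 = 9
  Delta = -4 * 9 mod 1009 = 973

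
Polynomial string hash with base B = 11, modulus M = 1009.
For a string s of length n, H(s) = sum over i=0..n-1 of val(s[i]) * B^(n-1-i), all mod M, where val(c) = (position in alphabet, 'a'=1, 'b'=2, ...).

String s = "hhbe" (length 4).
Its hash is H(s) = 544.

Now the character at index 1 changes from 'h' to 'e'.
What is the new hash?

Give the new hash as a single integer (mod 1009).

val('h') = 8, val('e') = 5
Position k = 1, exponent = n-1-k = 2
B^2 mod M = 11^2 mod 1009 = 121
Delta = (5 - 8) * 121 mod 1009 = 646
New hash = (544 + 646) mod 1009 = 181

Answer: 181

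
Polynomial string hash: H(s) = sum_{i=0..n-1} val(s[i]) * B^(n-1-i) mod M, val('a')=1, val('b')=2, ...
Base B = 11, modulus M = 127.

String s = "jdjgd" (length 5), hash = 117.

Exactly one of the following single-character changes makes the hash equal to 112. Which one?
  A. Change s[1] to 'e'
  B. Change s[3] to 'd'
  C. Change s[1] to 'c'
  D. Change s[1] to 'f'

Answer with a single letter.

Answer: D

Derivation:
Option A: s[1]='d'->'e', delta=(5-4)*11^3 mod 127 = 61, hash=117+61 mod 127 = 51
Option B: s[3]='g'->'d', delta=(4-7)*11^1 mod 127 = 94, hash=117+94 mod 127 = 84
Option C: s[1]='d'->'c', delta=(3-4)*11^3 mod 127 = 66, hash=117+66 mod 127 = 56
Option D: s[1]='d'->'f', delta=(6-4)*11^3 mod 127 = 122, hash=117+122 mod 127 = 112 <-- target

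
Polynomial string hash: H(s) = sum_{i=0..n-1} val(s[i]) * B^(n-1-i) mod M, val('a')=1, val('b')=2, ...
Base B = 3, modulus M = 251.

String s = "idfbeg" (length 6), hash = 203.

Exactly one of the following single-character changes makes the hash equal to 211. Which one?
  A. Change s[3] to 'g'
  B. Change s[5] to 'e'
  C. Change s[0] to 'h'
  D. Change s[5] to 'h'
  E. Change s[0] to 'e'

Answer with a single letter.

Answer: C

Derivation:
Option A: s[3]='b'->'g', delta=(7-2)*3^2 mod 251 = 45, hash=203+45 mod 251 = 248
Option B: s[5]='g'->'e', delta=(5-7)*3^0 mod 251 = 249, hash=203+249 mod 251 = 201
Option C: s[0]='i'->'h', delta=(8-9)*3^5 mod 251 = 8, hash=203+8 mod 251 = 211 <-- target
Option D: s[5]='g'->'h', delta=(8-7)*3^0 mod 251 = 1, hash=203+1 mod 251 = 204
Option E: s[0]='i'->'e', delta=(5-9)*3^5 mod 251 = 32, hash=203+32 mod 251 = 235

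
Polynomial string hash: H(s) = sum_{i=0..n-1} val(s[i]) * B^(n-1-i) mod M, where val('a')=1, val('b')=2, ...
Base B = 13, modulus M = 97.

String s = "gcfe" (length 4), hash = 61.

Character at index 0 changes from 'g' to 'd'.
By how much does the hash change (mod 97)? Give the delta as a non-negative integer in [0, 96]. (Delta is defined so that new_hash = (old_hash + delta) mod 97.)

Delta formula: (val(new) - val(old)) * B^(n-1-k) mod M
  val('d') - val('g') = 4 - 7 = -3
  B^(n-1-k) = 13^3 mod 97 = 63
  Delta = -3 * 63 mod 97 = 5

Answer: 5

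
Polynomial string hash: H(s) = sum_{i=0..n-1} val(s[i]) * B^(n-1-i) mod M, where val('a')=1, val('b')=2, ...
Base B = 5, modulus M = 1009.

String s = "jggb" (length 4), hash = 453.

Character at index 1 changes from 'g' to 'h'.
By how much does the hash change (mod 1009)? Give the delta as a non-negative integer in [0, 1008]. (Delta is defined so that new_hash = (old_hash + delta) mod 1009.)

Delta formula: (val(new) - val(old)) * B^(n-1-k) mod M
  val('h') - val('g') = 8 - 7 = 1
  B^(n-1-k) = 5^2 mod 1009 = 25
  Delta = 1 * 25 mod 1009 = 25

Answer: 25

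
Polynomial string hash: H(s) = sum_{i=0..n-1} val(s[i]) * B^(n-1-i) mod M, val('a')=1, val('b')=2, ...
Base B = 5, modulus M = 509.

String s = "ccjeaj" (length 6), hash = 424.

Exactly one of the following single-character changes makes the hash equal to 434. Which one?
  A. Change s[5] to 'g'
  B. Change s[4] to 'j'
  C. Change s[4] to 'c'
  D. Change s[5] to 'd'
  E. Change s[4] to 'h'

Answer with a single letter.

Option A: s[5]='j'->'g', delta=(7-10)*5^0 mod 509 = 506, hash=424+506 mod 509 = 421
Option B: s[4]='a'->'j', delta=(10-1)*5^1 mod 509 = 45, hash=424+45 mod 509 = 469
Option C: s[4]='a'->'c', delta=(3-1)*5^1 mod 509 = 10, hash=424+10 mod 509 = 434 <-- target
Option D: s[5]='j'->'d', delta=(4-10)*5^0 mod 509 = 503, hash=424+503 mod 509 = 418
Option E: s[4]='a'->'h', delta=(8-1)*5^1 mod 509 = 35, hash=424+35 mod 509 = 459

Answer: C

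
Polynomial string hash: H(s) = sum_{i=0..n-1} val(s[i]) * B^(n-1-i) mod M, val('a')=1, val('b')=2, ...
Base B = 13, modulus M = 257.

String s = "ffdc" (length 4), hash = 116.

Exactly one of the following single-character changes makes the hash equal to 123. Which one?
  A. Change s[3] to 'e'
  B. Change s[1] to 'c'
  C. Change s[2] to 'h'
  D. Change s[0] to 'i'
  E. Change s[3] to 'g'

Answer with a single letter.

Answer: B

Derivation:
Option A: s[3]='c'->'e', delta=(5-3)*13^0 mod 257 = 2, hash=116+2 mod 257 = 118
Option B: s[1]='f'->'c', delta=(3-6)*13^2 mod 257 = 7, hash=116+7 mod 257 = 123 <-- target
Option C: s[2]='d'->'h', delta=(8-4)*13^1 mod 257 = 52, hash=116+52 mod 257 = 168
Option D: s[0]='f'->'i', delta=(9-6)*13^3 mod 257 = 166, hash=116+166 mod 257 = 25
Option E: s[3]='c'->'g', delta=(7-3)*13^0 mod 257 = 4, hash=116+4 mod 257 = 120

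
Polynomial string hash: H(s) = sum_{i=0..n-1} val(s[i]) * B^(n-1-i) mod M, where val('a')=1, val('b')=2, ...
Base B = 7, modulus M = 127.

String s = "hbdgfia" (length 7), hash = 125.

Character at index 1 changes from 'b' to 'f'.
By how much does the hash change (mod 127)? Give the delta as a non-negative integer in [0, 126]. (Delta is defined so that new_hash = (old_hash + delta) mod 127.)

Answer: 45

Derivation:
Delta formula: (val(new) - val(old)) * B^(n-1-k) mod M
  val('f') - val('b') = 6 - 2 = 4
  B^(n-1-k) = 7^5 mod 127 = 43
  Delta = 4 * 43 mod 127 = 45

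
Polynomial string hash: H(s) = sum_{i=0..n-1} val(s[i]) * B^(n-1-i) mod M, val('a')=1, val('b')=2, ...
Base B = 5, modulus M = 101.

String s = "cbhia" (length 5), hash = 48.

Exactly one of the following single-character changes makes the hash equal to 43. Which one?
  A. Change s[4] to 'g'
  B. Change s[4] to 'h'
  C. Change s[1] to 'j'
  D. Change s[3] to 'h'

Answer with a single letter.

Option A: s[4]='a'->'g', delta=(7-1)*5^0 mod 101 = 6, hash=48+6 mod 101 = 54
Option B: s[4]='a'->'h', delta=(8-1)*5^0 mod 101 = 7, hash=48+7 mod 101 = 55
Option C: s[1]='b'->'j', delta=(10-2)*5^3 mod 101 = 91, hash=48+91 mod 101 = 38
Option D: s[3]='i'->'h', delta=(8-9)*5^1 mod 101 = 96, hash=48+96 mod 101 = 43 <-- target

Answer: D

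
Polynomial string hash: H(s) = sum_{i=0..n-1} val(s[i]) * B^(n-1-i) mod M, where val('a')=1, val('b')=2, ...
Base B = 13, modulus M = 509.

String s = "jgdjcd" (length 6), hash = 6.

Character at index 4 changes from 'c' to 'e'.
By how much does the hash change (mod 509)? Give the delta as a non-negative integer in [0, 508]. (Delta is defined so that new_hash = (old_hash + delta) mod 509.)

Delta formula: (val(new) - val(old)) * B^(n-1-k) mod M
  val('e') - val('c') = 5 - 3 = 2
  B^(n-1-k) = 13^1 mod 509 = 13
  Delta = 2 * 13 mod 509 = 26

Answer: 26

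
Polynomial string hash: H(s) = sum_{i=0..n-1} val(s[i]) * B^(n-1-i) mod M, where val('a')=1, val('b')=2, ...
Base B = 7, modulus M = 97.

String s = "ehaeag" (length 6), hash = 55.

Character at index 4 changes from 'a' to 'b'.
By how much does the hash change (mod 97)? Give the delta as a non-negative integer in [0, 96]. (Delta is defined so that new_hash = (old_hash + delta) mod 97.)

Delta formula: (val(new) - val(old)) * B^(n-1-k) mod M
  val('b') - val('a') = 2 - 1 = 1
  B^(n-1-k) = 7^1 mod 97 = 7
  Delta = 1 * 7 mod 97 = 7

Answer: 7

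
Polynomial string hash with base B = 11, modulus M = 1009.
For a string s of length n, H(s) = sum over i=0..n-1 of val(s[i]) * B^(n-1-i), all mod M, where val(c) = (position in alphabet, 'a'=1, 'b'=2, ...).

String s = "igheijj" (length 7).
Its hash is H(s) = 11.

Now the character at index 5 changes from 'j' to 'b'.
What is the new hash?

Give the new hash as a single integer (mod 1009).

Answer: 932

Derivation:
val('j') = 10, val('b') = 2
Position k = 5, exponent = n-1-k = 1
B^1 mod M = 11^1 mod 1009 = 11
Delta = (2 - 10) * 11 mod 1009 = 921
New hash = (11 + 921) mod 1009 = 932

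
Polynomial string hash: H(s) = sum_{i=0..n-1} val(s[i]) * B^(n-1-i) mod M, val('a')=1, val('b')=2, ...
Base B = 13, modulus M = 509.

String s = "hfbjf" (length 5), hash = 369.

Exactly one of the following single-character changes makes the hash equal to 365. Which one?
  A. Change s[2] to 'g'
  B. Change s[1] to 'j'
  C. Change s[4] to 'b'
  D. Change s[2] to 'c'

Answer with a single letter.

Answer: C

Derivation:
Option A: s[2]='b'->'g', delta=(7-2)*13^2 mod 509 = 336, hash=369+336 mod 509 = 196
Option B: s[1]='f'->'j', delta=(10-6)*13^3 mod 509 = 135, hash=369+135 mod 509 = 504
Option C: s[4]='f'->'b', delta=(2-6)*13^0 mod 509 = 505, hash=369+505 mod 509 = 365 <-- target
Option D: s[2]='b'->'c', delta=(3-2)*13^2 mod 509 = 169, hash=369+169 mod 509 = 29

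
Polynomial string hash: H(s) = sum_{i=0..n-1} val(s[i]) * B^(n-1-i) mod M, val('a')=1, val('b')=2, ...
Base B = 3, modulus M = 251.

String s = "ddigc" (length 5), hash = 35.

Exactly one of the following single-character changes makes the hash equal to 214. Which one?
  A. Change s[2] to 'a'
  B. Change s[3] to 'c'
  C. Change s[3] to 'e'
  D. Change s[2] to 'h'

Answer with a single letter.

Answer: A

Derivation:
Option A: s[2]='i'->'a', delta=(1-9)*3^2 mod 251 = 179, hash=35+179 mod 251 = 214 <-- target
Option B: s[3]='g'->'c', delta=(3-7)*3^1 mod 251 = 239, hash=35+239 mod 251 = 23
Option C: s[3]='g'->'e', delta=(5-7)*3^1 mod 251 = 245, hash=35+245 mod 251 = 29
Option D: s[2]='i'->'h', delta=(8-9)*3^2 mod 251 = 242, hash=35+242 mod 251 = 26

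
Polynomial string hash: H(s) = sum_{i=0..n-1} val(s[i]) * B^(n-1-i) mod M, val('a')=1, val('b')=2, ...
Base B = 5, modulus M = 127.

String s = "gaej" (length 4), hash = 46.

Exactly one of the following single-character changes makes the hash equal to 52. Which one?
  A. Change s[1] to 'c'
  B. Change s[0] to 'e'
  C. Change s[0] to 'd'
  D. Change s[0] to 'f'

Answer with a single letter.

Option A: s[1]='a'->'c', delta=(3-1)*5^2 mod 127 = 50, hash=46+50 mod 127 = 96
Option B: s[0]='g'->'e', delta=(5-7)*5^3 mod 127 = 4, hash=46+4 mod 127 = 50
Option C: s[0]='g'->'d', delta=(4-7)*5^3 mod 127 = 6, hash=46+6 mod 127 = 52 <-- target
Option D: s[0]='g'->'f', delta=(6-7)*5^3 mod 127 = 2, hash=46+2 mod 127 = 48

Answer: C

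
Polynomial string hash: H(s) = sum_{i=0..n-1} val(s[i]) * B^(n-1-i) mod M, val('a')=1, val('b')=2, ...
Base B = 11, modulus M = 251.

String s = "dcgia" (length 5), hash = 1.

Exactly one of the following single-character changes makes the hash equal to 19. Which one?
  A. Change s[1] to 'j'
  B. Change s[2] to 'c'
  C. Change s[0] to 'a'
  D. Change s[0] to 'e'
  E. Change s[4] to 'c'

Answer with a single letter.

Answer: B

Derivation:
Option A: s[1]='c'->'j', delta=(10-3)*11^3 mod 251 = 30, hash=1+30 mod 251 = 31
Option B: s[2]='g'->'c', delta=(3-7)*11^2 mod 251 = 18, hash=1+18 mod 251 = 19 <-- target
Option C: s[0]='d'->'a', delta=(1-4)*11^4 mod 251 = 2, hash=1+2 mod 251 = 3
Option D: s[0]='d'->'e', delta=(5-4)*11^4 mod 251 = 83, hash=1+83 mod 251 = 84
Option E: s[4]='a'->'c', delta=(3-1)*11^0 mod 251 = 2, hash=1+2 mod 251 = 3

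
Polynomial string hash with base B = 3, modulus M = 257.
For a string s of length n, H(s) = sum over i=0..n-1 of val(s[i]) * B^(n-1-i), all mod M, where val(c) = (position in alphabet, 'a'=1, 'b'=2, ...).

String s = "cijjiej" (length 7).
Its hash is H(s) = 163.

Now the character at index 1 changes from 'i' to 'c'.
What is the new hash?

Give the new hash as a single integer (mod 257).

val('i') = 9, val('c') = 3
Position k = 1, exponent = n-1-k = 5
B^5 mod M = 3^5 mod 257 = 243
Delta = (3 - 9) * 243 mod 257 = 84
New hash = (163 + 84) mod 257 = 247

Answer: 247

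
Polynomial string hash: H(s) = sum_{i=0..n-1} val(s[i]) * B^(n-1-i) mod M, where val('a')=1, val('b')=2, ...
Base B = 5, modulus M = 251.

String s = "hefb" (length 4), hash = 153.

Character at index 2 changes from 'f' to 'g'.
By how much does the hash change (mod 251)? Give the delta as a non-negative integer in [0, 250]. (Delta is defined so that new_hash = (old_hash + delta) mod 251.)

Delta formula: (val(new) - val(old)) * B^(n-1-k) mod M
  val('g') - val('f') = 7 - 6 = 1
  B^(n-1-k) = 5^1 mod 251 = 5
  Delta = 1 * 5 mod 251 = 5

Answer: 5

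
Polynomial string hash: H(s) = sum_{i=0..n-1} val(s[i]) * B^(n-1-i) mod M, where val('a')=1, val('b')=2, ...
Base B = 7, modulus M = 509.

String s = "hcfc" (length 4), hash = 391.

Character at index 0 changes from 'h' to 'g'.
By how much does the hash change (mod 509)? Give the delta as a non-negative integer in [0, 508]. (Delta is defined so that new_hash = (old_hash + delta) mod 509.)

Delta formula: (val(new) - val(old)) * B^(n-1-k) mod M
  val('g') - val('h') = 7 - 8 = -1
  B^(n-1-k) = 7^3 mod 509 = 343
  Delta = -1 * 343 mod 509 = 166

Answer: 166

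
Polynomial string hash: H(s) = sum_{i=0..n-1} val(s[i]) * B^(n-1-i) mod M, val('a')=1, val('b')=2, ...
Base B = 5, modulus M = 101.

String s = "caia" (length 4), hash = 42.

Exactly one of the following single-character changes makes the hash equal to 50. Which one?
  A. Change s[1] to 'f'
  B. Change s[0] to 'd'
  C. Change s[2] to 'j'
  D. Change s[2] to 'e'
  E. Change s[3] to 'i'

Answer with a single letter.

Option A: s[1]='a'->'f', delta=(6-1)*5^2 mod 101 = 24, hash=42+24 mod 101 = 66
Option B: s[0]='c'->'d', delta=(4-3)*5^3 mod 101 = 24, hash=42+24 mod 101 = 66
Option C: s[2]='i'->'j', delta=(10-9)*5^1 mod 101 = 5, hash=42+5 mod 101 = 47
Option D: s[2]='i'->'e', delta=(5-9)*5^1 mod 101 = 81, hash=42+81 mod 101 = 22
Option E: s[3]='a'->'i', delta=(9-1)*5^0 mod 101 = 8, hash=42+8 mod 101 = 50 <-- target

Answer: E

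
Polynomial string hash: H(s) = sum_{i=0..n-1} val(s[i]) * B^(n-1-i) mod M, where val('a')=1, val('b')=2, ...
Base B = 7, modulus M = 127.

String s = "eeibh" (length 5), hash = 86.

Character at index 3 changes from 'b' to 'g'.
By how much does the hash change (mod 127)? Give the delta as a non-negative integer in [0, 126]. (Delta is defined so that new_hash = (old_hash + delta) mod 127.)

Answer: 35

Derivation:
Delta formula: (val(new) - val(old)) * B^(n-1-k) mod M
  val('g') - val('b') = 7 - 2 = 5
  B^(n-1-k) = 7^1 mod 127 = 7
  Delta = 5 * 7 mod 127 = 35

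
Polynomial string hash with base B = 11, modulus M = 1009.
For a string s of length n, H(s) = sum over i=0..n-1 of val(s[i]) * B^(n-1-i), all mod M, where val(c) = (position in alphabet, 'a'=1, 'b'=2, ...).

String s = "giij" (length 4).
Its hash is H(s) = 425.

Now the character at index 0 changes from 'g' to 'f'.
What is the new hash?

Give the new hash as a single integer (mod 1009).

Answer: 103

Derivation:
val('g') = 7, val('f') = 6
Position k = 0, exponent = n-1-k = 3
B^3 mod M = 11^3 mod 1009 = 322
Delta = (6 - 7) * 322 mod 1009 = 687
New hash = (425 + 687) mod 1009 = 103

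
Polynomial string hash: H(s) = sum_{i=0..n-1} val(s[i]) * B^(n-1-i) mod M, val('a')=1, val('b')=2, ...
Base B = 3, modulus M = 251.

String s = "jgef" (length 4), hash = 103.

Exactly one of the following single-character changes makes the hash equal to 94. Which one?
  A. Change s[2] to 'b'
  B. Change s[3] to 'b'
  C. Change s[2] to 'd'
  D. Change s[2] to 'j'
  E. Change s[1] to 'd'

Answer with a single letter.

Answer: A

Derivation:
Option A: s[2]='e'->'b', delta=(2-5)*3^1 mod 251 = 242, hash=103+242 mod 251 = 94 <-- target
Option B: s[3]='f'->'b', delta=(2-6)*3^0 mod 251 = 247, hash=103+247 mod 251 = 99
Option C: s[2]='e'->'d', delta=(4-5)*3^1 mod 251 = 248, hash=103+248 mod 251 = 100
Option D: s[2]='e'->'j', delta=(10-5)*3^1 mod 251 = 15, hash=103+15 mod 251 = 118
Option E: s[1]='g'->'d', delta=(4-7)*3^2 mod 251 = 224, hash=103+224 mod 251 = 76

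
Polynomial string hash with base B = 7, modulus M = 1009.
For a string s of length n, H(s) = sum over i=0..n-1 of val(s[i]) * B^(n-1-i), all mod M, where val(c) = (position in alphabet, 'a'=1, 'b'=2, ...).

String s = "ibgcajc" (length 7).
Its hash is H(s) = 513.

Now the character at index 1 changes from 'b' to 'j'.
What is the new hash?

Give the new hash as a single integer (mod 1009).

Answer: 772

Derivation:
val('b') = 2, val('j') = 10
Position k = 1, exponent = n-1-k = 5
B^5 mod M = 7^5 mod 1009 = 663
Delta = (10 - 2) * 663 mod 1009 = 259
New hash = (513 + 259) mod 1009 = 772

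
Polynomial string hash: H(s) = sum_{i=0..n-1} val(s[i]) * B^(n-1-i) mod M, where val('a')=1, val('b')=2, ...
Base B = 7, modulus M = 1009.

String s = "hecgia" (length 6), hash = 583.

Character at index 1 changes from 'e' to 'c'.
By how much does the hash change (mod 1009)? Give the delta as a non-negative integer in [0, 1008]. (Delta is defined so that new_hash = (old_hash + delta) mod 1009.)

Delta formula: (val(new) - val(old)) * B^(n-1-k) mod M
  val('c') - val('e') = 3 - 5 = -2
  B^(n-1-k) = 7^4 mod 1009 = 383
  Delta = -2 * 383 mod 1009 = 243

Answer: 243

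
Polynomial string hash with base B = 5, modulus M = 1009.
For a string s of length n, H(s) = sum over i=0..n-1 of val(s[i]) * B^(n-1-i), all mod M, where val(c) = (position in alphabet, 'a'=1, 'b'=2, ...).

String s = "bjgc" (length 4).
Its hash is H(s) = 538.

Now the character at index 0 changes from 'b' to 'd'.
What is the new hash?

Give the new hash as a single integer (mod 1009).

val('b') = 2, val('d') = 4
Position k = 0, exponent = n-1-k = 3
B^3 mod M = 5^3 mod 1009 = 125
Delta = (4 - 2) * 125 mod 1009 = 250
New hash = (538 + 250) mod 1009 = 788

Answer: 788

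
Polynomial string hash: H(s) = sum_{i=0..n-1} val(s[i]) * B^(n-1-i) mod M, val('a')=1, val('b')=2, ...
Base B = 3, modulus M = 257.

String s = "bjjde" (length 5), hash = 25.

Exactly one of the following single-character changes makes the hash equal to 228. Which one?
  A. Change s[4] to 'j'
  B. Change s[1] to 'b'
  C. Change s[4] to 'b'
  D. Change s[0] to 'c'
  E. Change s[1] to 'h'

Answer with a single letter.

Option A: s[4]='e'->'j', delta=(10-5)*3^0 mod 257 = 5, hash=25+5 mod 257 = 30
Option B: s[1]='j'->'b', delta=(2-10)*3^3 mod 257 = 41, hash=25+41 mod 257 = 66
Option C: s[4]='e'->'b', delta=(2-5)*3^0 mod 257 = 254, hash=25+254 mod 257 = 22
Option D: s[0]='b'->'c', delta=(3-2)*3^4 mod 257 = 81, hash=25+81 mod 257 = 106
Option E: s[1]='j'->'h', delta=(8-10)*3^3 mod 257 = 203, hash=25+203 mod 257 = 228 <-- target

Answer: E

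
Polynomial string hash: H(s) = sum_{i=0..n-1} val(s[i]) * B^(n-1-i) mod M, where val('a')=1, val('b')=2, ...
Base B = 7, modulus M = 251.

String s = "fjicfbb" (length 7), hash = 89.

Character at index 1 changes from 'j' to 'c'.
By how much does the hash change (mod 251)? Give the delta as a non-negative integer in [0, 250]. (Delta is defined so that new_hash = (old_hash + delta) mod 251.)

Answer: 70

Derivation:
Delta formula: (val(new) - val(old)) * B^(n-1-k) mod M
  val('c') - val('j') = 3 - 10 = -7
  B^(n-1-k) = 7^5 mod 251 = 241
  Delta = -7 * 241 mod 251 = 70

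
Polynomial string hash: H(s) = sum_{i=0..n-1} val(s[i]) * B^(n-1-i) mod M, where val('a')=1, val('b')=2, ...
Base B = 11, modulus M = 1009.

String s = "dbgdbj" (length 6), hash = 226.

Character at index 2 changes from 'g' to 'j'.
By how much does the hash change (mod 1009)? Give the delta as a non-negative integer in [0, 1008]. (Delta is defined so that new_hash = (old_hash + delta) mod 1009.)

Answer: 966

Derivation:
Delta formula: (val(new) - val(old)) * B^(n-1-k) mod M
  val('j') - val('g') = 10 - 7 = 3
  B^(n-1-k) = 11^3 mod 1009 = 322
  Delta = 3 * 322 mod 1009 = 966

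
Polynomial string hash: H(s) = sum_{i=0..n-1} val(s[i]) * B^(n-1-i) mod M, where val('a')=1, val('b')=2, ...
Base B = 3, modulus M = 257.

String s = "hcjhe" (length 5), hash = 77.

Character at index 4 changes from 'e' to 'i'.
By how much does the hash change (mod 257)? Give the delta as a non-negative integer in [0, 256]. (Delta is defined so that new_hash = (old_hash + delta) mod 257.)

Delta formula: (val(new) - val(old)) * B^(n-1-k) mod M
  val('i') - val('e') = 9 - 5 = 4
  B^(n-1-k) = 3^0 mod 257 = 1
  Delta = 4 * 1 mod 257 = 4

Answer: 4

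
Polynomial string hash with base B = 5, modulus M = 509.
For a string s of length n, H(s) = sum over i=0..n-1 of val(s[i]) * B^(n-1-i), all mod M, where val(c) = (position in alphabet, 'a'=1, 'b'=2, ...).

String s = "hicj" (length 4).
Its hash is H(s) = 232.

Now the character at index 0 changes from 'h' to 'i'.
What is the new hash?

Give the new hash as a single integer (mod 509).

Answer: 357

Derivation:
val('h') = 8, val('i') = 9
Position k = 0, exponent = n-1-k = 3
B^3 mod M = 5^3 mod 509 = 125
Delta = (9 - 8) * 125 mod 509 = 125
New hash = (232 + 125) mod 509 = 357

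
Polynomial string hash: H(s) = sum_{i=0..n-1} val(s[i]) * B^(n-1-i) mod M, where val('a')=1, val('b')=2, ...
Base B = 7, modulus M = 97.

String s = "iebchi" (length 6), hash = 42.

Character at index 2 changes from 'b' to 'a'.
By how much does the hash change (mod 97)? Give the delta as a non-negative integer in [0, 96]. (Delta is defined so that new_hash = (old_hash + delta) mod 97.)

Answer: 45

Derivation:
Delta formula: (val(new) - val(old)) * B^(n-1-k) mod M
  val('a') - val('b') = 1 - 2 = -1
  B^(n-1-k) = 7^3 mod 97 = 52
  Delta = -1 * 52 mod 97 = 45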